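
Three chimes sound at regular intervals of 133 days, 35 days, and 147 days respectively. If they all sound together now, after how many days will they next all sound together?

We need the least common multiple of the intervals.
133 = 7 × 19
35 = 5 × 7
147 = 3 × 7^2
LCM(133, 35, 147) = 3 × 5 × 7^2 × 19 = 13965.

13965 days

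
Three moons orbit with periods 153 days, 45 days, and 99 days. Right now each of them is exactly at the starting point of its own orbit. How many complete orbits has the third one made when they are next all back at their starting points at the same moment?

85 orbits

All finish a whole number of cycles simultaneously at t = LCM of the periods.
153 = 3^2 × 17
45 = 3^2 × 5
99 = 3^2 × 11
LCM(153, 45, 99) = 3^2 × 5 × 11 × 17 = 8415.
Orbits for period 99: 8415 / 99 = 85.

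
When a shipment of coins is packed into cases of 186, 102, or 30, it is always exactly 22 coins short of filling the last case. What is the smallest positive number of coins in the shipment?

Being 22 short of a full case of size k means N ≡ −22 (mod k), i.e. N + 22 is a multiple of each size.
186 = 2 × 3 × 31
102 = 2 × 3 × 17
30 = 2 × 3 × 5
LCM(186, 102, 30) = 2 × 3 × 5 × 17 × 31 = 15810.
Smallest positive N is 15810 − 22 = 15788.

15788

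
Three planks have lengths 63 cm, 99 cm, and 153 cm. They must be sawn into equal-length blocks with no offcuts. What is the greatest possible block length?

The block length must divide every plank, so the greatest is gcd(63, 99, 153).
63 = 3^2 × 7
99 = 3^2 × 11
153 = 3^2 × 17
gcd(63, 99, 153) = 3^2 = 9.

9 cm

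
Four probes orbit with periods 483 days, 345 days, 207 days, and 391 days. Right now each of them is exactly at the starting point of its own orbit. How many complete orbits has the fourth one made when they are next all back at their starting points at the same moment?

315 orbits

All finish a whole number of cycles simultaneously at t = LCM of the periods.
483 = 3 × 7 × 23
345 = 3 × 5 × 23
207 = 3^2 × 23
391 = 17 × 23
LCM(483, 345, 207, 391) = 3^2 × 5 × 7 × 17 × 23 = 123165.
Orbits for period 391: 123165 / 391 = 315.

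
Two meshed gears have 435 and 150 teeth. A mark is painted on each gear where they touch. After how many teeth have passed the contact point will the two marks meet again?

They coincide at every common multiple of the periods; the first is the LCM.
435 = 3 × 5 × 29
150 = 2 × 3 × 5^2
LCM(435, 150) = 2 × 3 × 5^2 × 29 = 4350.

4350 teeth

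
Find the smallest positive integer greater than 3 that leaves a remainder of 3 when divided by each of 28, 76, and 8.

1067

N − 3 must be a common multiple of 28, 76, and 8.
28 = 2^2 × 7
76 = 2^2 × 19
8 = 2^3
LCM(28, 76, 8) = 2^3 × 7 × 19 = 1064.
Smallest N > 3 is LCM + 3 = 1064 + 3 = 1067.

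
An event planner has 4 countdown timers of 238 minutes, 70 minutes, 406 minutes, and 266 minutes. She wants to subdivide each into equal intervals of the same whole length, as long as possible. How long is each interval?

14 minutes

The interval must divide each timer length; the longest such is the gcd.
238 = 2 × 7 × 17
70 = 2 × 5 × 7
406 = 2 × 7 × 29
266 = 2 × 7 × 19
gcd(238, 70, 406, 266) = 2 × 7 = 14.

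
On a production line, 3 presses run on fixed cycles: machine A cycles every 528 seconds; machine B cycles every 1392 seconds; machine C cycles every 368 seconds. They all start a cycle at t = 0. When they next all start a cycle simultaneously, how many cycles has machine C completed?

All finish a whole number of cycles simultaneously at t = LCM of the periods.
528 = 2^4 × 3 × 11
1392 = 2^4 × 3 × 29
368 = 2^4 × 23
LCM(528, 1392, 368) = 2^4 × 3 × 11 × 23 × 29 = 352176.
Cycles for period 368: 352176 / 368 = 957.

957 cycles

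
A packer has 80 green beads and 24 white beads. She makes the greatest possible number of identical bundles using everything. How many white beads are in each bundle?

Number of bundles = gcd(80, 24).
80 = 2^4 × 5
24 = 2^3 × 3
gcd(80, 24) = 2^3 = 8.
white beads per bundle = 24 / 8 = 3.

3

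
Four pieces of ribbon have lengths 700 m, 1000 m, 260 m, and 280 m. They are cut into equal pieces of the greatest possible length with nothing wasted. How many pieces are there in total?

112

Piece length = gcd(700, 1000, 260, 280).
700 = 2^2 × 5^2 × 7
1000 = 2^3 × 5^3
260 = 2^2 × 5 × 13
280 = 2^3 × 5 × 7
gcd(700, 1000, 260, 280) = 2^2 × 5 = 20.
Total pieces = 700/20 + 1000/20 + 260/20 + 280/20 = 35 + 50 + 13 + 14 = 112.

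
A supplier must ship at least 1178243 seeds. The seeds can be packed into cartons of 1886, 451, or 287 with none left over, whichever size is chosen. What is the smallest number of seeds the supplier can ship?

1306998

The number of seeds must be a common multiple of 1886, 451, and 287, so a multiple of their LCM.
1886 = 2 × 23 × 41
451 = 11 × 41
287 = 7 × 41
LCM(1886, 451, 287) = 2 × 7 × 11 × 23 × 41 = 145222.
Smallest multiple of 145222 that is ≥ 1178243: ⌈1178243/145222⌉ × 145222 = 9 × 145222 = 1306998.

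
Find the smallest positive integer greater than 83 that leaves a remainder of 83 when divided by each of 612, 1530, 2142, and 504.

N − 83 must be a common multiple of 612, 1530, 2142, and 504.
612 = 2^2 × 3^2 × 17
1530 = 2 × 3^2 × 5 × 17
2142 = 2 × 3^2 × 7 × 17
504 = 2^3 × 3^2 × 7
LCM(612, 1530, 2142, 504) = 2^3 × 3^2 × 5 × 7 × 17 = 42840.
Smallest N > 83 is LCM + 83 = 42840 + 83 = 42923.

42923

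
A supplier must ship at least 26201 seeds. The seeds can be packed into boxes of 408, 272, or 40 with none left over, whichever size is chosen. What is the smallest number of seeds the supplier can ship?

The number of seeds must be a common multiple of 408, 272, and 40, so a multiple of their LCM.
408 = 2^3 × 3 × 17
272 = 2^4 × 17
40 = 2^3 × 5
LCM(408, 272, 40) = 2^4 × 3 × 5 × 17 = 4080.
Smallest multiple of 4080 that is ≥ 26201: ⌈26201/4080⌉ × 4080 = 7 × 4080 = 28560.

28560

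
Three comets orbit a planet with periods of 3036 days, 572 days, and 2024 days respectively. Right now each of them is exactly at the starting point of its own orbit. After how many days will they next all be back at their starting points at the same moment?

78936 days

They coincide at every common multiple of the periods; the first is the LCM.
3036 = 2^2 × 3 × 11 × 23
572 = 2^2 × 11 × 13
2024 = 2^3 × 11 × 23
LCM(3036, 572, 2024) = 2^3 × 3 × 11 × 13 × 23 = 78936.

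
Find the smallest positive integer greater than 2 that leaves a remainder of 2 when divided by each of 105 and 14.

N − 2 must be a common multiple of 105 and 14.
105 = 3 × 5 × 7
14 = 2 × 7
LCM(105, 14) = 2 × 3 × 5 × 7 = 210.
Smallest N > 2 is LCM + 2 = 210 + 2 = 212.

212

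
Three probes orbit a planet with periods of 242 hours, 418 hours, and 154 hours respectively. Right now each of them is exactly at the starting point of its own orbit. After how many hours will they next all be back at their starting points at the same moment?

The first simultaneous occurrence is after LCM of the individual periods.
242 = 2 × 11^2
418 = 2 × 11 × 19
154 = 2 × 7 × 11
LCM(242, 418, 154) = 2 × 7 × 11^2 × 19 = 32186.

32186 hours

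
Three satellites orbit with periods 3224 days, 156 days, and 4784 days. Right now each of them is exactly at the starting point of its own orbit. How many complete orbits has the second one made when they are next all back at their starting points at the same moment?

They are all back at their starting positions together after one LCM of the periods.
3224 = 2^3 × 13 × 31
156 = 2^2 × 3 × 13
4784 = 2^4 × 13 × 23
LCM(3224, 156, 4784) = 2^4 × 3 × 13 × 23 × 31 = 444912.
Orbits for period 156: 444912 / 156 = 2852.

2852 orbits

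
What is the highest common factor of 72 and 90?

72 = 2^3 × 3^2
90 = 2 × 3^2 × 5
gcd(72, 90) = 2 × 3^2 = 18.

18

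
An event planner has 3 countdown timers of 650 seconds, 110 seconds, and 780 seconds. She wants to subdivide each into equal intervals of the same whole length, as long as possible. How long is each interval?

10 seconds

The interval must divide each timer length; the longest such is the gcd.
650 = 2 × 5^2 × 13
110 = 2 × 5 × 11
780 = 2^2 × 3 × 5 × 13
gcd(650, 110, 780) = 2 × 5 = 10.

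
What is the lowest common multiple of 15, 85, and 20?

1020

15 = 3 × 5
85 = 5 × 17
20 = 2^2 × 5
LCM(15, 85, 20) = 2^2 × 3 × 5 × 17 = 1020.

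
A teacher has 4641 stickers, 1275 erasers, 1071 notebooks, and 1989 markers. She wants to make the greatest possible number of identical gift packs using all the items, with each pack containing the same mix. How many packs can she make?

51 packs

The pack count must divide each quantity, so the greatest is gcd(4641, 1275, 1071, 1989).
4641 = 3 × 7 × 13 × 17
1275 = 3 × 5^2 × 17
1071 = 3^2 × 7 × 17
1989 = 3^2 × 13 × 17
gcd(4641, 1275, 1071, 1989) = 3 × 17 = 51.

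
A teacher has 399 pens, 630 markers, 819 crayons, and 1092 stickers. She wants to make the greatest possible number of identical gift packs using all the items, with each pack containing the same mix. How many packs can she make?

21 packs

The pack count must divide each quantity, so the greatest is gcd(399, 630, 819, 1092).
399 = 3 × 7 × 19
630 = 2 × 3^2 × 5 × 7
819 = 3^2 × 7 × 13
1092 = 2^2 × 3 × 7 × 13
gcd(399, 630, 819, 1092) = 3 × 7 = 21.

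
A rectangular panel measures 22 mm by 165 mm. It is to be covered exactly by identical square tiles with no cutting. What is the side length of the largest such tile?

11 mm

The tile side must divide both 22 and 165, so the largest is their gcd.
22 = 2 × 11
165 = 3 × 5 × 11
gcd(22, 165) = 11.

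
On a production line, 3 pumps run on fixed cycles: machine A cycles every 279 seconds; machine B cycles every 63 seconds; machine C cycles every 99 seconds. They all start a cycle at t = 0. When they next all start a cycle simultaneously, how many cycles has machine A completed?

All finish a whole number of cycles simultaneously at t = LCM of the periods.
279 = 3^2 × 31
63 = 3^2 × 7
99 = 3^2 × 11
LCM(279, 63, 99) = 3^2 × 7 × 11 × 31 = 21483.
Cycles for period 279: 21483 / 279 = 77.

77 cycles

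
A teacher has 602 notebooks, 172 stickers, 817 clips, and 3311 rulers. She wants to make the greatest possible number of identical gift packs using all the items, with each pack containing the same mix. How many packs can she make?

43 packs

The pack count must divide each quantity, so the greatest is gcd(602, 172, 817, 3311).
602 = 2 × 7 × 43
172 = 2^2 × 43
817 = 19 × 43
3311 = 7 × 11 × 43
gcd(602, 172, 817, 3311) = 43.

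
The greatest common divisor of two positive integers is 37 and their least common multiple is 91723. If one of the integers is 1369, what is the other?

2479

For two integers, gcd × lcm = product, so the other is (37 × 91723) / 1369 = 3393751 / 1369 = 2479.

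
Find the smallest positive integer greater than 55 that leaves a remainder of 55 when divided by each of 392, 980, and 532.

37295

N − 55 must be a common multiple of 392, 980, and 532.
392 = 2^3 × 7^2
980 = 2^2 × 5 × 7^2
532 = 2^2 × 7 × 19
LCM(392, 980, 532) = 2^3 × 5 × 7^2 × 19 = 37240.
Smallest N > 55 is LCM + 55 = 37240 + 55 = 37295.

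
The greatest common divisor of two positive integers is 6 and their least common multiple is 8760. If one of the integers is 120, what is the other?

438

For two integers, gcd × lcm = product, so the other is (6 × 8760) / 120 = 52560 / 120 = 438.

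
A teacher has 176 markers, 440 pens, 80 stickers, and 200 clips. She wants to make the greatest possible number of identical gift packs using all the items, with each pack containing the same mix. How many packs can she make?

8 packs

The pack count must divide each quantity, so the greatest is gcd(176, 440, 80, 200).
176 = 2^4 × 11
440 = 2^3 × 5 × 11
80 = 2^4 × 5
200 = 2^3 × 5^2
gcd(176, 440, 80, 200) = 2^3 = 8.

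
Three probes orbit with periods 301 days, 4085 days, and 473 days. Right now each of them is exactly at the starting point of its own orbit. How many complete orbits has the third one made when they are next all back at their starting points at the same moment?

665 orbits

All finish a whole number of cycles simultaneously at t = LCM of the periods.
301 = 7 × 43
4085 = 5 × 19 × 43
473 = 11 × 43
LCM(301, 4085, 473) = 5 × 7 × 11 × 19 × 43 = 314545.
Orbits for period 473: 314545 / 473 = 665.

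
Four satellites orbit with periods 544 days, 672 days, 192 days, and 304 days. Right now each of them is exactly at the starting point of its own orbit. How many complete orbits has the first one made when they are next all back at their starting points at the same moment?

798 orbits

All finish a whole number of cycles simultaneously at t = LCM of the periods.
544 = 2^5 × 17
672 = 2^5 × 3 × 7
192 = 2^6 × 3
304 = 2^4 × 19
LCM(544, 672, 192, 304) = 2^6 × 3 × 7 × 17 × 19 = 434112.
Orbits for period 544: 434112 / 544 = 798.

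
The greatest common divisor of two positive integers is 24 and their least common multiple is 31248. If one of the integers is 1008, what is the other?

744

For two integers, gcd × lcm = product, so the other is (24 × 31248) / 1008 = 749952 / 1008 = 744.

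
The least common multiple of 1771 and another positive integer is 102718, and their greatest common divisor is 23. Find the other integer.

1334

gcd × lcm = product of the two integers, so the other integer is (23 × 102718) / 1771 = 1334.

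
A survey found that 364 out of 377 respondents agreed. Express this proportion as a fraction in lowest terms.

28/29

364 = 2^2 × 7 × 13
377 = 13 × 29
gcd(364, 377) = 13.
Divide numerator and denominator by 13: 364/377 = 28/29.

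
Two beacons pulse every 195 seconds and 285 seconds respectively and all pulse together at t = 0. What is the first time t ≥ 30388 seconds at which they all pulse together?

Joint pulses occur at multiples of LCM(195, 285).
195 = 3 × 5 × 13
285 = 3 × 5 × 19
LCM(195, 285) = 3 × 5 × 13 × 19 = 3705.
Smallest multiple of 3705 that is ≥ 30388: ⌈30388/3705⌉ × 3705 = 9 × 3705 = 33345.

33345 seconds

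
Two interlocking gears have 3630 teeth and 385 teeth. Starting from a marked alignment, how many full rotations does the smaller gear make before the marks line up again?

The first common completion time is the LCM of the periods.
3630 = 2 × 3 × 5 × 11^2
385 = 5 × 7 × 11
LCM(3630, 385) = 2 × 3 × 5 × 7 × 11^2 = 25410.
Rotations for period 385: 25410 / 385 = 66.

66 rotations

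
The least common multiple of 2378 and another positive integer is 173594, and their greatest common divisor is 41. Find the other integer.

gcd × lcm = product of the two integers, so the other integer is (41 × 173594) / 2378 = 2993.

2993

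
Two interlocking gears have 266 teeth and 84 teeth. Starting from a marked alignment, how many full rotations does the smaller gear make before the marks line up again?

19 rotations

All finish a whole number of cycles simultaneously at t = LCM of the periods.
266 = 2 × 7 × 19
84 = 2^2 × 3 × 7
LCM(266, 84) = 2^2 × 3 × 7 × 19 = 1596.
Rotations for period 84: 1596 / 84 = 19.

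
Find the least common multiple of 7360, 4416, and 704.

7360 = 2^6 × 5 × 23
4416 = 2^6 × 3 × 23
704 = 2^6 × 11
LCM(7360, 4416, 704) = 2^6 × 3 × 5 × 11 × 23 = 242880.

242880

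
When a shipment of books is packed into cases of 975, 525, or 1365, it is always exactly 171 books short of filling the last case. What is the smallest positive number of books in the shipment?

6654

Being 171 short of a full case of size k means N ≡ −171 (mod k), i.e. N + 171 is a multiple of each size.
975 = 3 × 5^2 × 13
525 = 3 × 5^2 × 7
1365 = 3 × 5 × 7 × 13
LCM(975, 525, 1365) = 3 × 5^2 × 7 × 13 = 6825.
Smallest positive N is 6825 − 171 = 6654.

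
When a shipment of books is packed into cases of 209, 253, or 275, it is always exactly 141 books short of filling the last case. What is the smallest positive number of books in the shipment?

120034

Being 141 short of a full case of size k means N ≡ −141 (mod k), i.e. N + 141 is a multiple of each size.
209 = 11 × 19
253 = 11 × 23
275 = 5^2 × 11
LCM(209, 253, 275) = 5^2 × 11 × 19 × 23 = 120175.
Smallest positive N is 120175 − 141 = 120034.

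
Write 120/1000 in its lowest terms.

3/25

120 = 2^3 × 3 × 5
1000 = 2^3 × 5^3
gcd(120, 1000) = 2^3 × 5 = 40.
Divide numerator and denominator by 40: 120/1000 = 3/25.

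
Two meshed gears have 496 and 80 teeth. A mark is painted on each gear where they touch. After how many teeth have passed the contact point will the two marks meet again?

2480 teeth

They coincide at every common multiple of the periods; the first is the LCM.
496 = 2^4 × 31
80 = 2^4 × 5
LCM(496, 80) = 2^4 × 5 × 31 = 2480.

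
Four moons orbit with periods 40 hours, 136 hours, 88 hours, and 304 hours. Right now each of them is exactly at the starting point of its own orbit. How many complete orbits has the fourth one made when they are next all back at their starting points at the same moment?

All finish a whole number of cycles simultaneously at t = LCM of the periods.
40 = 2^3 × 5
136 = 2^3 × 17
88 = 2^3 × 11
304 = 2^4 × 19
LCM(40, 136, 88, 304) = 2^4 × 5 × 11 × 17 × 19 = 284240.
Orbits for period 304: 284240 / 304 = 935.

935 orbits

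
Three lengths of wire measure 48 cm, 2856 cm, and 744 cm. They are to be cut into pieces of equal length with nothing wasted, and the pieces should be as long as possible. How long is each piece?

24 cm

The greatest length dividing all of 48, 2856, and 744 is their gcd.
48 = 2^4 × 3
2856 = 2^3 × 3 × 7 × 17
744 = 2^3 × 3 × 31
gcd(48, 2856, 744) = 2^3 × 3 = 24.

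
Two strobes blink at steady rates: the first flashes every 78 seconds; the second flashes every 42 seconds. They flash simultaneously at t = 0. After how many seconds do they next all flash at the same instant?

546 seconds

We need the least common multiple of the intervals.
78 = 2 × 3 × 13
42 = 2 × 3 × 7
LCM(78, 42) = 2 × 3 × 7 × 13 = 546.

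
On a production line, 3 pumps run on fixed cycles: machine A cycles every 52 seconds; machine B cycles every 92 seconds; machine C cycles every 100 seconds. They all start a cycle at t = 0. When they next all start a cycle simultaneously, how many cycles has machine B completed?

They are all back at their starting positions together after one LCM of the periods.
52 = 2^2 × 13
92 = 2^2 × 23
100 = 2^2 × 5^2
LCM(52, 92, 100) = 2^2 × 5^2 × 13 × 23 = 29900.
Cycles for period 92: 29900 / 92 = 325.

325 cycles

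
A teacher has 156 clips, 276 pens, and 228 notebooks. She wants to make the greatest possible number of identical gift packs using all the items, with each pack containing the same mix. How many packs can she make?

The pack count must divide each quantity, so the greatest is gcd(156, 276, 228).
156 = 2^2 × 3 × 13
276 = 2^2 × 3 × 23
228 = 2^2 × 3 × 19
gcd(156, 276, 228) = 2^2 × 3 = 12.

12 packs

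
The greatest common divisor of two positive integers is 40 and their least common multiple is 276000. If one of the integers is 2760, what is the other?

For two integers, gcd × lcm = product, so the other is (40 × 276000) / 2760 = 11040000 / 2760 = 4000.

4000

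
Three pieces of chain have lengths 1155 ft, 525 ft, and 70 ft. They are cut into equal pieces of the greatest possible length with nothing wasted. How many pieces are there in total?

50

Piece length = gcd(1155, 525, 70).
1155 = 3 × 5 × 7 × 11
525 = 3 × 5^2 × 7
70 = 2 × 5 × 7
gcd(1155, 525, 70) = 5 × 7 = 35.
Total pieces = 1155/35 + 525/35 + 70/35 = 33 + 15 + 2 = 50.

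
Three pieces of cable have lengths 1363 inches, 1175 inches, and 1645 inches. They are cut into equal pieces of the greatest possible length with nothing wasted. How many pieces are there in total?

Piece length = gcd(1363, 1175, 1645).
1363 = 29 × 47
1175 = 5^2 × 47
1645 = 5 × 7 × 47
gcd(1363, 1175, 1645) = 47.
Total pieces = 1363/47 + 1175/47 + 1645/47 = 29 + 25 + 35 = 89.

89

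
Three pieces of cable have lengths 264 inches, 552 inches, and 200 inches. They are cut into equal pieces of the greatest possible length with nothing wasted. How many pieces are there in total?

Piece length = gcd(264, 552, 200).
264 = 2^3 × 3 × 11
552 = 2^3 × 3 × 23
200 = 2^3 × 5^2
gcd(264, 552, 200) = 2^3 = 8.
Total pieces = 264/8 + 552/8 + 200/8 = 33 + 69 + 25 = 127.

127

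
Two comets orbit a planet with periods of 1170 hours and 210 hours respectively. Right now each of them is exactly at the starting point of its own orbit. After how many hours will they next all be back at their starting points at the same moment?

We need the least common multiple of the intervals.
1170 = 2 × 3^2 × 5 × 13
210 = 2 × 3 × 5 × 7
LCM(1170, 210) = 2 × 3^2 × 5 × 7 × 13 = 8190.

8190 hours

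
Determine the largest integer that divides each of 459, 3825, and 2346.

459 = 3^3 × 17
3825 = 3^2 × 5^2 × 17
2346 = 2 × 3 × 17 × 23
gcd(459, 3825, 2346) = 3 × 17 = 51.

51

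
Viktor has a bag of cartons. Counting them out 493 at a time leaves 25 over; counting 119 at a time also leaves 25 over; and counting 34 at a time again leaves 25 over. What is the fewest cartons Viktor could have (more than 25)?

N − 25 must be a common multiple of 493, 119, and 34.
493 = 17 × 29
119 = 7 × 17
34 = 2 × 17
LCM(493, 119, 34) = 2 × 7 × 17 × 29 = 6902.
Smallest N > 25 is LCM + 25 = 6902 + 25 = 6927.

6927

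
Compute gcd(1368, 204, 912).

1368 = 2^3 × 3^2 × 19
204 = 2^2 × 3 × 17
912 = 2^4 × 3 × 19
gcd(1368, 204, 912) = 2^2 × 3 = 12.

12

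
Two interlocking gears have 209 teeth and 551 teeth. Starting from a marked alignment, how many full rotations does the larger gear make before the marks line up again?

11 rotations

The first common completion time is the LCM of the periods.
209 = 11 × 19
551 = 19 × 29
LCM(209, 551) = 11 × 19 × 29 = 6061.
Rotations for period 551: 6061 / 551 = 11.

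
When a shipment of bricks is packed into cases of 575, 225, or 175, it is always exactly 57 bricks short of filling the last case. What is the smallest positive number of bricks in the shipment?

36168

Being 57 short of a full case of size k means N ≡ −57 (mod k), i.e. N + 57 is a multiple of each size.
575 = 5^2 × 23
225 = 3^2 × 5^2
175 = 5^2 × 7
LCM(575, 225, 175) = 3^2 × 5^2 × 7 × 23 = 36225.
Smallest positive N is 36225 − 57 = 36168.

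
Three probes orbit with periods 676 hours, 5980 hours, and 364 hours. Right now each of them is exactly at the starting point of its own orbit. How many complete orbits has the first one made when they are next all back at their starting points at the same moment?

They are all back at their starting positions together after one LCM of the periods.
676 = 2^2 × 13^2
5980 = 2^2 × 5 × 13 × 23
364 = 2^2 × 7 × 13
LCM(676, 5980, 364) = 2^2 × 5 × 7 × 13^2 × 23 = 544180.
Orbits for period 676: 544180 / 676 = 805.

805 orbits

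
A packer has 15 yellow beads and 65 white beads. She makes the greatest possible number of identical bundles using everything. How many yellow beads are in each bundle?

Number of bundles = gcd(15, 65).
15 = 3 × 5
65 = 5 × 13
gcd(15, 65) = 5.
yellow beads per bundle = 15 / 5 = 3.

3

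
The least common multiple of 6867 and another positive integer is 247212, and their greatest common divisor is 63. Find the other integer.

gcd × lcm = product of the two integers, so the other integer is (63 × 247212) / 6867 = 2268.

2268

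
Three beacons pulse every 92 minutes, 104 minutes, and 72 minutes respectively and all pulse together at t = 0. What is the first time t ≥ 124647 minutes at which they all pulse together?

129168 minutes

Joint pulses occur at multiples of LCM(92, 104, 72).
92 = 2^2 × 23
104 = 2^3 × 13
72 = 2^3 × 3^2
LCM(92, 104, 72) = 2^3 × 3^2 × 13 × 23 = 21528.
Smallest multiple of 21528 that is ≥ 124647: ⌈124647/21528⌉ × 21528 = 6 × 21528 = 129168.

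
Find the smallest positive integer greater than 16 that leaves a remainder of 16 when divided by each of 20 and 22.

N − 16 must be a common multiple of 20 and 22.
20 = 2^2 × 5
22 = 2 × 11
LCM(20, 22) = 2^2 × 5 × 11 = 220.
Smallest N > 16 is LCM + 16 = 220 + 16 = 236.

236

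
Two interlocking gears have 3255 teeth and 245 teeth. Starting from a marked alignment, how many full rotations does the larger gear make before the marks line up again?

They are all back at their starting positions together after one LCM of the periods.
3255 = 3 × 5 × 7 × 31
245 = 5 × 7^2
LCM(3255, 245) = 3 × 5 × 7^2 × 31 = 22785.
Rotations for period 3255: 22785 / 3255 = 7.

7 rotations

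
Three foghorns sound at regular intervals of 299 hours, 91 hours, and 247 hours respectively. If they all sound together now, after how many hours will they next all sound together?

The first simultaneous occurrence is after LCM of the individual periods.
299 = 13 × 23
91 = 7 × 13
247 = 13 × 19
LCM(299, 91, 247) = 7 × 13 × 19 × 23 = 39767.

39767 hours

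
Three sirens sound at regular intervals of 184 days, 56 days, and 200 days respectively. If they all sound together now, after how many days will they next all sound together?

32200 days

They coincide at every common multiple of the periods; the first is the LCM.
184 = 2^3 × 23
56 = 2^3 × 7
200 = 2^3 × 5^2
LCM(184, 56, 200) = 2^3 × 5^2 × 7 × 23 = 32200.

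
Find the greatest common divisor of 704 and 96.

704 = 2^6 × 11
96 = 2^5 × 3
gcd(704, 96) = 2^5 = 32.

32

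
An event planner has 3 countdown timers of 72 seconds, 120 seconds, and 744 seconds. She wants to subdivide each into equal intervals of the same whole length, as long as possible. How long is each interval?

24 seconds

The interval must divide each timer length; the longest such is the gcd.
72 = 2^3 × 3^2
120 = 2^3 × 3 × 5
744 = 2^3 × 3 × 31
gcd(72, 120, 744) = 2^3 × 3 = 24.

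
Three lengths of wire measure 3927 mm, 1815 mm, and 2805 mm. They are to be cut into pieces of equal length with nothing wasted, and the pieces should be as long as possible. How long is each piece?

33 mm

The greatest length dividing all of 3927, 1815, and 2805 is their gcd.
3927 = 3 × 7 × 11 × 17
1815 = 3 × 5 × 11^2
2805 = 3 × 5 × 11 × 17
gcd(3927, 1815, 2805) = 3 × 11 = 33.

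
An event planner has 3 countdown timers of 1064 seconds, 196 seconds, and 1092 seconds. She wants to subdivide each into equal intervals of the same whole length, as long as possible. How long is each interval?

The interval must divide each timer length; the longest such is the gcd.
1064 = 2^3 × 7 × 19
196 = 2^2 × 7^2
1092 = 2^2 × 3 × 7 × 13
gcd(1064, 196, 1092) = 2^2 × 7 = 28.

28 seconds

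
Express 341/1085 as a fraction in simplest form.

11/35

341 = 11 × 31
1085 = 5 × 7 × 31
gcd(341, 1085) = 31.
Divide numerator and denominator by 31: 341/1085 = 11/35.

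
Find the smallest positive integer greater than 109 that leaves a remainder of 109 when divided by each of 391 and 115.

N − 109 must be a common multiple of 391 and 115.
391 = 17 × 23
115 = 5 × 23
LCM(391, 115) = 5 × 17 × 23 = 1955.
Smallest N > 109 is LCM + 109 = 1955 + 109 = 2064.

2064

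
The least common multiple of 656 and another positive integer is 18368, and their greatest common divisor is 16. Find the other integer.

gcd × lcm = product of the two integers, so the other integer is (16 × 18368) / 656 = 448.

448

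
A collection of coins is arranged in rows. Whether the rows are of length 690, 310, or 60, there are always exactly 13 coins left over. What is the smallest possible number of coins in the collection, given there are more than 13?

42793

N − 13 must be a common multiple of 690, 310, and 60.
690 = 2 × 3 × 5 × 23
310 = 2 × 5 × 31
60 = 2^2 × 3 × 5
LCM(690, 310, 60) = 2^2 × 3 × 5 × 23 × 31 = 42780.
Smallest N > 13 is LCM + 13 = 42780 + 13 = 42793.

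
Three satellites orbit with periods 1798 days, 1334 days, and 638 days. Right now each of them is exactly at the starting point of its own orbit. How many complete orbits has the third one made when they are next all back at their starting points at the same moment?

They are all back at their starting positions together after one LCM of the periods.
1798 = 2 × 29 × 31
1334 = 2 × 23 × 29
638 = 2 × 11 × 29
LCM(1798, 1334, 638) = 2 × 11 × 23 × 29 × 31 = 454894.
Orbits for period 638: 454894 / 638 = 713.

713 orbits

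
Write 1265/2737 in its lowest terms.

55/119

1265 = 5 × 11 × 23
2737 = 7 × 17 × 23
gcd(1265, 2737) = 23.
Divide numerator and denominator by 23: 1265/2737 = 55/119.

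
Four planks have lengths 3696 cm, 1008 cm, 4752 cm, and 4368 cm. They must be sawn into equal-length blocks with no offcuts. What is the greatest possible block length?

The block length must divide every plank, so the greatest is gcd(3696, 1008, 4752, 4368).
3696 = 2^4 × 3 × 7 × 11
1008 = 2^4 × 3^2 × 7
4752 = 2^4 × 3^3 × 11
4368 = 2^4 × 3 × 7 × 13
gcd(3696, 1008, 4752, 4368) = 2^4 × 3 = 48.

48 cm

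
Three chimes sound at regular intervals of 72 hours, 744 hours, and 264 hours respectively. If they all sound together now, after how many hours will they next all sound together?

24552 hours

We need the least common multiple of the intervals.
72 = 2^3 × 3^2
744 = 2^3 × 3 × 31
264 = 2^3 × 3 × 11
LCM(72, 744, 264) = 2^3 × 3^2 × 11 × 31 = 24552.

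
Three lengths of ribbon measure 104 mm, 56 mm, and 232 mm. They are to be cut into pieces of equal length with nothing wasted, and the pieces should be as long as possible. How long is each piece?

Each piece length must divide every original length, so the longest possible is gcd(104, 56, 232).
104 = 2^3 × 13
56 = 2^3 × 7
232 = 2^3 × 29
gcd(104, 56, 232) = 2^3 = 8.

8 mm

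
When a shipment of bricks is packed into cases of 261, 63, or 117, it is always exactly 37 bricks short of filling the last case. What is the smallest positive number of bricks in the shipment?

23714

Being 37 short of a full case of size k means N ≡ −37 (mod k), i.e. N + 37 is a multiple of each size.
261 = 3^2 × 29
63 = 3^2 × 7
117 = 3^2 × 13
LCM(261, 63, 117) = 3^2 × 7 × 13 × 29 = 23751.
Smallest positive N is 23751 − 37 = 23714.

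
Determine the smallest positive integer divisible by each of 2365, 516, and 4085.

2365 = 5 × 11 × 43
516 = 2^2 × 3 × 43
4085 = 5 × 19 × 43
LCM(2365, 516, 4085) = 2^2 × 3 × 5 × 11 × 19 × 43 = 539220.

539220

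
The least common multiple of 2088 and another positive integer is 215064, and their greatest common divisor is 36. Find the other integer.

3708

gcd × lcm = product of the two integers, so the other integer is (36 × 215064) / 2088 = 3708.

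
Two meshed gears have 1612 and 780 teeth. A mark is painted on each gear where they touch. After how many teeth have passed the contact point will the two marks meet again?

24180 teeth

They coincide at every common multiple of the periods; the first is the LCM.
1612 = 2^2 × 13 × 31
780 = 2^2 × 3 × 5 × 13
LCM(1612, 780) = 2^2 × 3 × 5 × 13 × 31 = 24180.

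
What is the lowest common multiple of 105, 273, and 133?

105 = 3 × 5 × 7
273 = 3 × 7 × 13
133 = 7 × 19
LCM(105, 273, 133) = 3 × 5 × 7 × 13 × 19 = 25935.

25935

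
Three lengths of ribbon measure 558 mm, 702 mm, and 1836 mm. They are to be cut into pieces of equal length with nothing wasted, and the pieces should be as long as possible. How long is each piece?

18 mm

Each piece length must divide every original length, so the longest possible is gcd(558, 702, 1836).
558 = 2 × 3^2 × 31
702 = 2 × 3^3 × 13
1836 = 2^2 × 3^3 × 17
gcd(558, 702, 1836) = 2 × 3^2 = 18.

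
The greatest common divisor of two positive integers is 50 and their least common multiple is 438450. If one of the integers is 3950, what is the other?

5550

For two integers, gcd × lcm = product, so the other is (50 × 438450) / 3950 = 21922500 / 3950 = 5550.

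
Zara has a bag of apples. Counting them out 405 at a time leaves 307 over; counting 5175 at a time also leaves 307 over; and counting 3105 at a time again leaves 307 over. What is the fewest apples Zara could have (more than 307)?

46882

N − 307 must be a common multiple of 405, 5175, and 3105.
405 = 3^4 × 5
5175 = 3^2 × 5^2 × 23
3105 = 3^3 × 5 × 23
LCM(405, 5175, 3105) = 3^4 × 5^2 × 23 = 46575.
Smallest N > 307 is LCM + 307 = 46575 + 307 = 46882.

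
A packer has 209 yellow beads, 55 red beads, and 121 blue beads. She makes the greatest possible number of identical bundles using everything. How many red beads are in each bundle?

Number of bundles = gcd(209, 55, 121).
209 = 11 × 19
55 = 5 × 11
121 = 11^2
gcd(209, 55, 121) = 11.
red beads per bundle = 55 / 11 = 5.

5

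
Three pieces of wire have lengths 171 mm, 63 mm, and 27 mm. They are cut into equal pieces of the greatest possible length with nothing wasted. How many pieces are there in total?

29

Piece length = gcd(171, 63, 27).
171 = 3^2 × 19
63 = 3^2 × 7
27 = 3^3
gcd(171, 63, 27) = 3^2 = 9.
Total pieces = 171/9 + 63/9 + 27/9 = 19 + 7 + 3 = 29.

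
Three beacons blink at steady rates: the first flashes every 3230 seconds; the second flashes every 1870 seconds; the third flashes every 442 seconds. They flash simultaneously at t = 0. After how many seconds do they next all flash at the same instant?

461890 seconds

The first simultaneous occurrence is after LCM of the individual periods.
3230 = 2 × 5 × 17 × 19
1870 = 2 × 5 × 11 × 17
442 = 2 × 13 × 17
LCM(3230, 1870, 442) = 2 × 5 × 11 × 13 × 17 × 19 = 461890.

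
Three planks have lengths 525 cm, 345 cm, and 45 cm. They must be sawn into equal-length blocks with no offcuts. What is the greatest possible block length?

The block length must divide every plank, so the greatest is gcd(525, 345, 45).
525 = 3 × 5^2 × 7
345 = 3 × 5 × 23
45 = 3^2 × 5
gcd(525, 345, 45) = 3 × 5 = 15.

15 cm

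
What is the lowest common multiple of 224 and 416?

2912

224 = 2^5 × 7
416 = 2^5 × 13
LCM(224, 416) = 2^5 × 7 × 13 = 2912.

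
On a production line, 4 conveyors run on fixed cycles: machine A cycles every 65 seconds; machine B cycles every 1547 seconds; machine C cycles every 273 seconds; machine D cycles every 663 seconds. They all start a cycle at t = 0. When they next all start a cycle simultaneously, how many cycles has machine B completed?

The first common completion time is the LCM of the periods.
65 = 5 × 13
1547 = 7 × 13 × 17
273 = 3 × 7 × 13
663 = 3 × 13 × 17
LCM(65, 1547, 273, 663) = 3 × 5 × 7 × 13 × 17 = 23205.
Cycles for period 1547: 23205 / 1547 = 15.

15 cycles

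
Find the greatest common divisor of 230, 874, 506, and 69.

230 = 2 × 5 × 23
874 = 2 × 19 × 23
506 = 2 × 11 × 23
69 = 3 × 23
gcd(230, 874, 506, 69) = 23.

23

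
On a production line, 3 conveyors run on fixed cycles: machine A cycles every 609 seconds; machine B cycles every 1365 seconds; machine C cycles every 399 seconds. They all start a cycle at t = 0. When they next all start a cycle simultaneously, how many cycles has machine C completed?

The first common completion time is the LCM of the periods.
609 = 3 × 7 × 29
1365 = 3 × 5 × 7 × 13
399 = 3 × 7 × 19
LCM(609, 1365, 399) = 3 × 5 × 7 × 13 × 19 × 29 = 752115.
Cycles for period 399: 752115 / 399 = 1885.

1885 cycles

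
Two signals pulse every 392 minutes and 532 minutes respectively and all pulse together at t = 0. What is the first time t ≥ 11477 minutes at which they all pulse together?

14896 minutes

Joint pulses occur at multiples of LCM(392, 532).
392 = 2^3 × 7^2
532 = 2^2 × 7 × 19
LCM(392, 532) = 2^3 × 7^2 × 19 = 7448.
Smallest multiple of 7448 that is ≥ 11477: ⌈11477/7448⌉ × 7448 = 2 × 7448 = 14896.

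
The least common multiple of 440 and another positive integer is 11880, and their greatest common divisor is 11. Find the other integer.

gcd × lcm = product of the two integers, so the other integer is (11 × 11880) / 440 = 297.

297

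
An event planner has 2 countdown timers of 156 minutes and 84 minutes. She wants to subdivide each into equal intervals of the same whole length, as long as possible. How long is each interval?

The interval must divide each timer length; the longest such is the gcd.
156 = 2^2 × 3 × 13
84 = 2^2 × 3 × 7
gcd(156, 84) = 2^2 × 3 = 12.

12 minutes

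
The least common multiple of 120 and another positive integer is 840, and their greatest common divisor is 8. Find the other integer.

56

gcd × lcm = product of the two integers, so the other integer is (8 × 840) / 120 = 56.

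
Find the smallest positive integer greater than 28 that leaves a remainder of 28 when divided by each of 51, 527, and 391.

N − 28 must be a common multiple of 51, 527, and 391.
51 = 3 × 17
527 = 17 × 31
391 = 17 × 23
LCM(51, 527, 391) = 3 × 17 × 23 × 31 = 36363.
Smallest N > 28 is LCM + 28 = 36363 + 28 = 36391.

36391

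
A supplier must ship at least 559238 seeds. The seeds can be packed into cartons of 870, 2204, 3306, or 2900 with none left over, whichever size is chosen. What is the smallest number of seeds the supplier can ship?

The number of seeds must be a common multiple of 870, 2204, 3306, and 2900, so a multiple of their LCM.
870 = 2 × 3 × 5 × 29
2204 = 2^2 × 19 × 29
3306 = 2 × 3 × 19 × 29
2900 = 2^2 × 5^2 × 29
LCM(870, 2204, 3306, 2900) = 2^2 × 3 × 5^2 × 19 × 29 = 165300.
Smallest multiple of 165300 that is ≥ 559238: ⌈559238/165300⌉ × 165300 = 4 × 165300 = 661200.

661200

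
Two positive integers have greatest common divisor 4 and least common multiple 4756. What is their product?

19024

For any two positive integers, gcd × lcm = product = 4 × 4756 = 19024.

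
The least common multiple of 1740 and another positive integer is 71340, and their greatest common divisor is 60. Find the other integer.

gcd × lcm = product of the two integers, so the other integer is (60 × 71340) / 1740 = 2460.

2460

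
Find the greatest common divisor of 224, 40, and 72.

224 = 2^5 × 7
40 = 2^3 × 5
72 = 2^3 × 3^2
gcd(224, 40, 72) = 2^3 = 8.

8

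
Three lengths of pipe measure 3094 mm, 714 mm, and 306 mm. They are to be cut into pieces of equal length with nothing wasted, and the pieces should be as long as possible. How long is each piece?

Each piece length must divide every original length, so the longest possible is gcd(3094, 714, 306).
3094 = 2 × 7 × 13 × 17
714 = 2 × 3 × 7 × 17
306 = 2 × 3^2 × 17
gcd(3094, 714, 306) = 2 × 17 = 34.

34 mm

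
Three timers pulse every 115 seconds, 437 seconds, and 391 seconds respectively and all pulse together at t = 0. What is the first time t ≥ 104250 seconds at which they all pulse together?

Joint pulses occur at multiples of LCM(115, 437, 391).
115 = 5 × 23
437 = 19 × 23
391 = 17 × 23
LCM(115, 437, 391) = 5 × 17 × 19 × 23 = 37145.
Smallest multiple of 37145 that is ≥ 104250: ⌈104250/37145⌉ × 37145 = 3 × 37145 = 111435.

111435 seconds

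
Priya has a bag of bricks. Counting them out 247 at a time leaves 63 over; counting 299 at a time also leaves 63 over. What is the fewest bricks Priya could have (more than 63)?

5744

N − 63 must be a common multiple of 247 and 299.
247 = 13 × 19
299 = 13 × 23
LCM(247, 299) = 13 × 19 × 23 = 5681.
Smallest N > 63 is LCM + 63 = 5681 + 63 = 5744.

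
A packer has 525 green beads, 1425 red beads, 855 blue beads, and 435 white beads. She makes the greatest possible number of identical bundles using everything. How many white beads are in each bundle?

Number of bundles = gcd(525, 1425, 855, 435).
525 = 3 × 5^2 × 7
1425 = 3 × 5^2 × 19
855 = 3^2 × 5 × 19
435 = 3 × 5 × 29
gcd(525, 1425, 855, 435) = 3 × 5 = 15.
white beads per bundle = 435 / 15 = 29.

29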